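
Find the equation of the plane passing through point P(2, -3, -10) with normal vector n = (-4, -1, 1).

The plane through P with normal n = (a, b, c) satisfies n·(r - P) = 0,
i.e. ax + by + cz = a·x₀ + b·y₀ + c·z₀.
d = (-4)·2 + (-1)·(-3) + 1·(-10)
  = -8 + 3 - 10
  = -15
Equation: -4x - y + z = -15

-4x - y + z = -15


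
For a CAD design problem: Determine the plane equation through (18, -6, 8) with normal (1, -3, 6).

The plane through P with normal n = (a, b, c) satisfies n·(r - P) = 0,
i.e. ax + by + cz = a·x₀ + b·y₀ + c·z₀.
d = 1·18 + (-3)·(-6) + 6·8
  = 18 + 18 + 48
  = 84
Equation: x - 3y + 6z = 84

x - 3y + 6z = 84


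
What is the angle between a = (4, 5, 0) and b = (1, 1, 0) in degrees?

a·b = 4·1 + 5·1 + 0·0 = 4 + 5 + 0 = 9
|a| = √(4² + 5² + 0²) = √41 ≈ 6.403
|b| = √(1² + 1² + 0²) = √2 ≈ 1.414
cos θ = (a·b)/(|a||b|) = 9/(6.403·1.414) ≈ 0.9939
θ = arccos(0.9939) ≈ 6.34°

6.34°


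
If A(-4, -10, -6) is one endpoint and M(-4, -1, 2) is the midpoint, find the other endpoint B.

B = 2M - A
  = (2·(-4) - (-4), 2·(-1) - (-10), 2·2 - (-6))
  = (-8 + 4, -2 + 10, 4 + 6)
  = (-4, 8, 10)

(-4, 8, 10)


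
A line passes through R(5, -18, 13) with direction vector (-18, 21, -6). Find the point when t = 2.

P(t) = R + t·d
  = (5 + (-18)·2, -18 + 21·2, 13 + (-6)·2)
  = (5 - 36, -18 + 42, 13 - 12)
  = (-31, 24, 1)

(-31, 24, 1)


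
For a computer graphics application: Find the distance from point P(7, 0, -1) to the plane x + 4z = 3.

distance = |a·x₀ + b·y₀ + c·z₀ - d| / √(a² + b² + c²)
  = |1·7 + 0·0 + 4·(-1) - 3| / √(1² + 0² + 4²)
  = |7 + 0 - 4 - 3| / √(1 + 0 + 16)
  = |0| / √17
  = 0 / 4.123
  ≈ 0

0


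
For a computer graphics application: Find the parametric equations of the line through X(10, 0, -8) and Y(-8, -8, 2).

Direction vector d = Y - X = (-8 - 10, -8 + 0, 2 + 8) = (-18, -8, 10)
Parametric form r = X + t·d:
x = 10 - 18t, y = 0 - 8t, z = -8 + 10t

x = 10 - 18t, y = 0 - 8t, z = -8 + 10t


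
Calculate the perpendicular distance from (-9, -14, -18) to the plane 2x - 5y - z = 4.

distance = |a·x₀ + b·y₀ + c·z₀ - d| / √(a² + b² + c²)
  = |2·(-9) + (-5)·(-14) + (-1)·(-18) - 4| / √(2² + (-5)² + (-1)²)
  = |-18 + 70 + 18 - 4| / √(4 + 25 + 1)
  = |66| / √30
  = 66 / 5.477
  ≈ 12.05

12.05


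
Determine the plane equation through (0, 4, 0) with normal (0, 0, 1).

The plane through P with normal n = (a, b, c) satisfies n·(r - P) = 0,
i.e. ax + by + cz = a·x₀ + b·y₀ + c·z₀.
d = 0·0 + 0·4 + 1·0
  = 0 + 0 + 0
  = 0
Equation: z = 0

z = 0


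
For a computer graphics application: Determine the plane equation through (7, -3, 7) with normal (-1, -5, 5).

The plane through P with normal n = (a, b, c) satisfies n·(r - P) = 0,
i.e. ax + by + cz = a·x₀ + b·y₀ + c·z₀.
d = (-1)·7 + (-5)·(-3) + 5·7
  = -7 + 15 + 35
  = 43
Equation: -x - 5y + 5z = 43

-x - 5y + 5z = 43


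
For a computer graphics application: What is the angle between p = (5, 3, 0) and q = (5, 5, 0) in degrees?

p·q = 5·5 + 3·5 + 0·0 = 25 + 15 + 0 = 40
|p| = √(5² + 3² + 0²) = √34 ≈ 5.831
|q| = √(5² + 5² + 0²) = √50 ≈ 7.071
cos θ = (p·q)/(|p||q|) = 40/(5.831·7.071) ≈ 0.9701
θ = arccos(0.9701) ≈ 14.04°

14.04°


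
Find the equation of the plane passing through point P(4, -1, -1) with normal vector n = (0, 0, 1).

The plane through P with normal n = (a, b, c) satisfies n·(r - P) = 0,
i.e. ax + by + cz = a·x₀ + b·y₀ + c·z₀.
d = 0·4 + 0·(-1) + 1·(-1)
  = 0 + 0 - 1
  = -1
Equation: z = -1

z = -1


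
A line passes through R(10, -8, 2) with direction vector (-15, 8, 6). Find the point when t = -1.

P(t) = R + t·d
  = (10 + (-15)·(-1), -8 + 8·(-1), 2 + 6·(-1))
  = (10 + 15, -8 - 8, 2 - 6)
  = (25, -16, -4)

(25, -16, -4)


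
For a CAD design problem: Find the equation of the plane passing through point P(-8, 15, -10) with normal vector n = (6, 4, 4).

The plane through P with normal n = (a, b, c) satisfies n·(r - P) = 0,
i.e. ax + by + cz = a·x₀ + b·y₀ + c·z₀.
d = 6·(-8) + 4·15 + 4·(-10)
  = -48 + 60 - 40
  = -28
Equation: 6x + 4y + 4z = -28

6x + 4y + 4z = -28


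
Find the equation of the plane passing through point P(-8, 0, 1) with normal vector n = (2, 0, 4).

The plane through P with normal n = (a, b, c) satisfies n·(r - P) = 0,
i.e. ax + by + cz = a·x₀ + b·y₀ + c·z₀.
d = 2·(-8) + 0·0 + 4·1
  = -16 + 0 + 4
  = -12
Equation: 2x + 4z = -12

2x + 4z = -12


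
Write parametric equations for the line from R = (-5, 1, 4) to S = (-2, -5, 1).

Direction vector d = S - R = (-2 + 5, -5 - 1, 1 - 4) = (3, -6, -3)
Parametric form r = R + t·d:
x = -5 + 3t, y = 1 - 6t, z = 4 - 3t

x = -5 + 3t, y = 1 - 6t, z = 4 - 3t


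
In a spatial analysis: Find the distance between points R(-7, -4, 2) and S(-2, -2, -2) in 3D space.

d = √[(x₂-x₁)² + (y₂-y₁)² + (z₂-z₁)²]
  = √[5² + 2² + (-4)²]
  = √[25 + 4 + 16]
  = √45
  ≈ 6.708

6.708


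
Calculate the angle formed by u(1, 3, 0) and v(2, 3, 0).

u·v = 1·2 + 3·3 + 0·0 = 2 + 9 + 0 = 11
|u| = √(1² + 3² + 0²) = √10 ≈ 3.162
|v| = √(2² + 3² + 0²) = √13 ≈ 3.606
cos θ = (u·v)/(|u||v|) = 11/(3.162·3.606) ≈ 0.9648
θ = arccos(0.9648) ≈ 15.26°

15.26°


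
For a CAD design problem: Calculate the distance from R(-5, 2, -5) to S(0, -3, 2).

d = √[(x₂-x₁)² + (y₂-y₁)² + (z₂-z₁)²]
  = √[5² + (-5)² + 7²]
  = √[25 + 25 + 49]
  = √99
  ≈ 9.95

9.95


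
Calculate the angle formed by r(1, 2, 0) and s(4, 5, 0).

r·s = 1·4 + 2·5 + 0·0 = 4 + 10 + 0 = 14
|r| = √(1² + 2² + 0²) = √5 ≈ 2.236
|s| = √(4² + 5² + 0²) = √41 ≈ 6.403
cos θ = (r·s)/(|r||s|) = 14/(2.236·6.403) ≈ 0.9778
θ = arccos(0.9778) ≈ 12.09°

12.09°


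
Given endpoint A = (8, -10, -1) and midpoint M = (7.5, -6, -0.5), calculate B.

B = 2M - A
  = (2·7.5 - 8, 2·(-6) - (-10), 2·(-0.5) - (-1))
  = (15 - 8, -12 + 10, -1 + 1)
  = (7, -2, 0)

(7, -2, 0)


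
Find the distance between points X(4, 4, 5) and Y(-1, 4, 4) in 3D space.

d = √[(x₂-x₁)² + (y₂-y₁)² + (z₂-z₁)²]
  = √[(-5)² + 0² + (-1)²]
  = √[25 + 0 + 1]
  = √26
  ≈ 5.099

5.099


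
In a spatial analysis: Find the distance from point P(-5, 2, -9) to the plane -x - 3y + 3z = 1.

distance = |a·x₀ + b·y₀ + c·z₀ - d| / √(a² + b² + c²)
  = |(-1)·(-5) + (-3)·2 + 3·(-9) - 1| / √((-1)² + (-3)² + 3²)
  = |5 - 6 - 27 - 1| / √(1 + 9 + 9)
  = |-29| / √19
  = 29 / 4.359
  ≈ 6.653

6.653


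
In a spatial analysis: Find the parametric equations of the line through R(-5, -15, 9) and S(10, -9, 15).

Direction vector d = S - R = (10 + 5, -9 + 15, 15 - 9) = (15, 6, 6)
Parametric form r = R + t·d:
x = -5 + 15t, y = -15 + 6t, z = 9 + 6t

x = -5 + 15t, y = -15 + 6t, z = 9 + 6t


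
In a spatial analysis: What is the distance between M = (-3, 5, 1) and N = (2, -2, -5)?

d = √[(x₂-x₁)² + (y₂-y₁)² + (z₂-z₁)²]
  = √[5² + (-7)² + (-6)²]
  = √[25 + 49 + 36]
  = √110
  ≈ 10.49

10.49


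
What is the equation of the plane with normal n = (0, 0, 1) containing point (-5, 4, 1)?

The plane through P with normal n = (a, b, c) satisfies n·(r - P) = 0,
i.e. ax + by + cz = a·x₀ + b·y₀ + c·z₀.
d = 0·(-5) + 0·4 + 1·1
  = 0 + 0 + 1
  = 1
Equation: z = 1

z = 1


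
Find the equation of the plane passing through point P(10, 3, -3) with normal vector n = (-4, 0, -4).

The plane through P with normal n = (a, b, c) satisfies n·(r - P) = 0,
i.e. ax + by + cz = a·x₀ + b·y₀ + c·z₀.
d = (-4)·10 + 0·3 + (-4)·(-3)
  = -40 + 0 + 12
  = -28
Equation: -4x - 4z = -28

-4x - 4z = -28


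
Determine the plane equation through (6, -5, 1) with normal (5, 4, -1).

The plane through P with normal n = (a, b, c) satisfies n·(r - P) = 0,
i.e. ax + by + cz = a·x₀ + b·y₀ + c·z₀.
d = 5·6 + 4·(-5) + (-1)·1
  = 30 - 20 - 1
  = 9
Equation: 5x + 4y - z = 9

5x + 4y - z = 9


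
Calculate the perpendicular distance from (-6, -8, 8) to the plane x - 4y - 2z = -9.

distance = |a·x₀ + b·y₀ + c·z₀ - d| / √(a² + b² + c²)
  = |1·(-6) + (-4)·(-8) + (-2)·8 - (-9)| / √(1² + (-4)² + (-2)²)
  = |-6 + 32 - 16 + 9| / √(1 + 16 + 4)
  = |19| / √21
  = 19 / 4.583
  ≈ 4.146

4.146


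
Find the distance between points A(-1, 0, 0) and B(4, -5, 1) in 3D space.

d = √[(x₂-x₁)² + (y₂-y₁)² + (z₂-z₁)²]
  = √[5² + (-5)² + 1²]
  = √[25 + 25 + 1]
  = √51
  ≈ 7.141

7.141


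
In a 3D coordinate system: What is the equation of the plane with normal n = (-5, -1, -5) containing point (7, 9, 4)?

The plane through P with normal n = (a, b, c) satisfies n·(r - P) = 0,
i.e. ax + by + cz = a·x₀ + b·y₀ + c·z₀.
d = (-5)·7 + (-1)·9 + (-5)·4
  = -35 - 9 - 20
  = -64
Equation: -5x - y - 5z = -64

-5x - y - 5z = -64


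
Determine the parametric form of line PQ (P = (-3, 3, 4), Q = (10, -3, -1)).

Direction vector d = Q - P = (10 + 3, -3 - 3, -1 - 4) = (13, -6, -5)
Parametric form r = P + t·d:
x = -3 + 13t, y = 3 - 6t, z = 4 - 5t

x = -3 + 13t, y = 3 - 6t, z = 4 - 5t


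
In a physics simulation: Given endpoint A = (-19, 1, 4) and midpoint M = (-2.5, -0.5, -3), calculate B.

B = 2M - A
  = (2·(-2.5) - (-19), 2·(-0.5) - 1, 2·(-3) - 4)
  = (-5 + 19, -1 - 1, -6 - 4)
  = (14, -2, -10)

(14, -2, -10)


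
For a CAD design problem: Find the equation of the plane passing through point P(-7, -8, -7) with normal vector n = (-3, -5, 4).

The plane through P with normal n = (a, b, c) satisfies n·(r - P) = 0,
i.e. ax + by + cz = a·x₀ + b·y₀ + c·z₀.
d = (-3)·(-7) + (-5)·(-8) + 4·(-7)
  = 21 + 40 - 28
  = 33
Equation: -3x - 5y + 4z = 33

-3x - 5y + 4z = 33


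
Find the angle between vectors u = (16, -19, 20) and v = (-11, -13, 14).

u·v = 16·(-11) + (-19)·(-13) + 20·14 = -176 + 247 + 280 = 351
|u| = √(16² + (-19)² + 20²) = √1017 ≈ 31.89
|v| = √((-11)² + (-13)² + 14²) = √486 ≈ 22.05
cos θ = (u·v)/(|u||v|) = 351/(31.89·22.05) ≈ 0.4993
θ = arccos(0.4993) ≈ 60.05°

60.05°


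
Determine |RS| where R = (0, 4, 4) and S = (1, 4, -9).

d = √[(x₂-x₁)² + (y₂-y₁)² + (z₂-z₁)²]
  = √[1² + 0² + (-13)²]
  = √[1 + 0 + 169]
  = √170
  ≈ 13.04

13.04


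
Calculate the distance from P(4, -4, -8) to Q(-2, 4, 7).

d = √[(x₂-x₁)² + (y₂-y₁)² + (z₂-z₁)²]
  = √[(-6)² + 8² + 15²]
  = √[36 + 64 + 225]
  = √325
  ≈ 18.03

18.03


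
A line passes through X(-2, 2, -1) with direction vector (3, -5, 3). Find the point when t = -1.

P(t) = X + t·d
  = (-2 + 3·(-1), 2 + (-5)·(-1), -1 + 3·(-1))
  = (-2 - 3, 2 + 5, -1 - 3)
  = (-5, 7, -4)

(-5, 7, -4)


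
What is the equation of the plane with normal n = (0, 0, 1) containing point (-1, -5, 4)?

The plane through P with normal n = (a, b, c) satisfies n·(r - P) = 0,
i.e. ax + by + cz = a·x₀ + b·y₀ + c·z₀.
d = 0·(-1) + 0·(-5) + 1·4
  = 0 + 0 + 4
  = 4
Equation: z = 4

z = 4


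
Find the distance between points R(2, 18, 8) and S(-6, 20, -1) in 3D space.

d = √[(x₂-x₁)² + (y₂-y₁)² + (z₂-z₁)²]
  = √[(-8)² + 2² + (-9)²]
  = √[64 + 4 + 81]
  = √149
  ≈ 12.21

12.21


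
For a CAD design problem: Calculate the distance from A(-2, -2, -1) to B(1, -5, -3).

d = √[(x₂-x₁)² + (y₂-y₁)² + (z₂-z₁)²]
  = √[3² + (-3)² + (-2)²]
  = √[9 + 9 + 4]
  = √22
  ≈ 4.69

4.69


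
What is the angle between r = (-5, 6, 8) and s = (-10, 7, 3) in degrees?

r·s = (-5)·(-10) + 6·7 + 8·3 = 50 + 42 + 24 = 116
|r| = √((-5)² + 6² + 8²) = √125 ≈ 11.18
|s| = √((-10)² + 7² + 3²) = √158 ≈ 12.57
cos θ = (r·s)/(|r||s|) = 116/(11.18·12.57) ≈ 0.8254
θ = arccos(0.8254) ≈ 34.37°

34.37°


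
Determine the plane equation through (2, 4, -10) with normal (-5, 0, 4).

The plane through P with normal n = (a, b, c) satisfies n·(r - P) = 0,
i.e. ax + by + cz = a·x₀ + b·y₀ + c·z₀.
d = (-5)·2 + 0·4 + 4·(-10)
  = -10 + 0 - 40
  = -50
Equation: -5x + 4z = -50

-5x + 4z = -50


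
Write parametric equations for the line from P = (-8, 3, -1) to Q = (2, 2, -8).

Direction vector d = Q - P = (2 + 8, 2 - 3, -8 + 1) = (10, -1, -7)
Parametric form r = P + t·d:
x = -8 + 10t, y = 3 - t, z = -1 - 7t

x = -8 + 10t, y = 3 - t, z = -1 - 7t


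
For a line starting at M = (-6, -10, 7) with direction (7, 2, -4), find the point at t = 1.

P(t) = M + t·d
  = (-6 + 7·1, -10 + 2·1, 7 + (-4)·1)
  = (-6 + 7, -10 + 2, 7 - 4)
  = (1, -8, 3)

(1, -8, 3)


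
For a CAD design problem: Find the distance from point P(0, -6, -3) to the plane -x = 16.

distance = |a·x₀ + b·y₀ + c·z₀ - d| / √(a² + b² + c²)
  = |(-1)·0 + 0·(-6) + 0·(-3) - 16| / √((-1)² + 0² + 0²)
  = |0 + 0 + 0 - 16| / √(1 + 0 + 0)
  = |-16| / √1
  = 16 / 1
  ≈ 16

16


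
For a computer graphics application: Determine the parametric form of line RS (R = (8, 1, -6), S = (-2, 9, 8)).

Direction vector d = S - R = (-2 - 8, 9 - 1, 8 + 6) = (-10, 8, 14)
Parametric form r = R + t·d:
x = 8 - 10t, y = 1 + 8t, z = -6 + 14t

x = 8 - 10t, y = 1 + 8t, z = -6 + 14t


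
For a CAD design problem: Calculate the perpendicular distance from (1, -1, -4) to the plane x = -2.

distance = |a·x₀ + b·y₀ + c·z₀ - d| / √(a² + b² + c²)
  = |1·1 + 0·(-1) + 0·(-4) - (-2)| / √(1² + 0² + 0²)
  = |1 + 0 + 0 + 2| / √(1 + 0 + 0)
  = |3| / √1
  = 3 / 1
  ≈ 3

3


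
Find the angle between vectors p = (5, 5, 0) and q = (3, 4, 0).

p·q = 5·3 + 5·4 + 0·0 = 15 + 20 + 0 = 35
|p| = √(5² + 5² + 0²) = √50 ≈ 7.071
|q| = √(3² + 4² + 0²) = √25 ≈ 5
cos θ = (p·q)/(|p||q|) = 35/(7.071·5) ≈ 0.9899
θ = arccos(0.9899) ≈ 8.13°

8.13°


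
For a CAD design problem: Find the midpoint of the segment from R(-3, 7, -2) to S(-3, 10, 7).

M = ((x₁+x₂)/2, (y₁+y₂)/2, (z₁+z₂)/2)
  = ((-3 - 3)/2, (7 + 10)/2, (-2 + 7)/2)
  = (-6/2, 17/2, 5/2)
  = (-3, 8.5, 2.5)

(-3, 8.5, 2.5)


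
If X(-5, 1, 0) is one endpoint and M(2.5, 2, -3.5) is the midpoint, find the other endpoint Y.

Y = 2M - X
  = (2·2.5 - (-5), 2·2 - 1, 2·(-3.5) - 0)
  = (5 + 5, 4 - 1, -7 + 0)
  = (10, 3, -7)

(10, 3, -7)


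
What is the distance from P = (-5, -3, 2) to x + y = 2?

distance = |a·x₀ + b·y₀ + c·z₀ - d| / √(a² + b² + c²)
  = |1·(-5) + 1·(-3) + 0·2 - 2| / √(1² + 1² + 0²)
  = |-5 - 3 + 0 - 2| / √(1 + 1 + 0)
  = |-10| / √2
  = 10 / 1.414
  ≈ 7.071

7.071


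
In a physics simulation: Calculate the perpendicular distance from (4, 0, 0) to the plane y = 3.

distance = |a·x₀ + b·y₀ + c·z₀ - d| / √(a² + b² + c²)
  = |0·4 + 1·0 + 0·0 - 3| / √(0² + 1² + 0²)
  = |0 + 0 + 0 - 3| / √(0 + 1 + 0)
  = |-3| / √1
  = 3 / 1
  ≈ 3

3


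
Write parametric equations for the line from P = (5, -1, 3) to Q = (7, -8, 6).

Direction vector d = Q - P = (7 - 5, -8 + 1, 6 - 3) = (2, -7, 3)
Parametric form r = P + t·d:
x = 5 + 2t, y = -1 - 7t, z = 3 + 3t

x = 5 + 2t, y = -1 - 7t, z = 3 + 3t


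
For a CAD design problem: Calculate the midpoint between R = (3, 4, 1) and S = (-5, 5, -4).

M = ((x₁+x₂)/2, (y₁+y₂)/2, (z₁+z₂)/2)
  = ((3 - 5)/2, (4 + 5)/2, (1 - 4)/2)
  = (-2/2, 9/2, -3/2)
  = (-1, 4.5, -1.5)

(-1, 4.5, -1.5)


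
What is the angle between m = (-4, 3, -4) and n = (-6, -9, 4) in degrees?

m·n = (-4)·(-6) + 3·(-9) + (-4)·4 = 24 - 27 - 16 = -19
|m| = √((-4)² + 3² + (-4)²) = √41 ≈ 6.403
|n| = √((-6)² + (-9)² + 4²) = √133 ≈ 11.53
cos θ = (m·n)/(|m||n|) = -19/(6.403·11.53) ≈ -0.2573
θ = arccos(-0.2573) ≈ 104.9°

104.9°


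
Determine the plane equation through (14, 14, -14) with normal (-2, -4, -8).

The plane through P with normal n = (a, b, c) satisfies n·(r - P) = 0,
i.e. ax + by + cz = a·x₀ + b·y₀ + c·z₀.
d = (-2)·14 + (-4)·14 + (-8)·(-14)
  = -28 - 56 + 112
  = 28
Equation: -2x - 4y - 8z = 28

-2x - 4y - 8z = 28


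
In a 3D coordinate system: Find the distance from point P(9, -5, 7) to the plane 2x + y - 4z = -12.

distance = |a·x₀ + b·y₀ + c·z₀ - d| / √(a² + b² + c²)
  = |2·9 + 1·(-5) + (-4)·7 - (-12)| / √(2² + 1² + (-4)²)
  = |18 - 5 - 28 + 12| / √(4 + 1 + 16)
  = |-3| / √21
  = 3 / 4.583
  ≈ 0.6547

0.6547


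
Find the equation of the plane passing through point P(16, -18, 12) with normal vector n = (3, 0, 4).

The plane through P with normal n = (a, b, c) satisfies n·(r - P) = 0,
i.e. ax + by + cz = a·x₀ + b·y₀ + c·z₀.
d = 3·16 + 0·(-18) + 4·12
  = 48 + 0 + 48
  = 96
Equation: 3x + 4z = 96

3x + 4z = 96


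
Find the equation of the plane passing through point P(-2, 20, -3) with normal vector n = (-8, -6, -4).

The plane through P with normal n = (a, b, c) satisfies n·(r - P) = 0,
i.e. ax + by + cz = a·x₀ + b·y₀ + c·z₀.
d = (-8)·(-2) + (-6)·20 + (-4)·(-3)
  = 16 - 120 + 12
  = -92
Equation: -8x - 6y - 4z = -92

-8x - 6y - 4z = -92


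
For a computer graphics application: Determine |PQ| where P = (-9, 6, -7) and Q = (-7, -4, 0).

d = √[(x₂-x₁)² + (y₂-y₁)² + (z₂-z₁)²]
  = √[2² + (-10)² + 7²]
  = √[4 + 100 + 49]
  = √153
  ≈ 12.37

12.37


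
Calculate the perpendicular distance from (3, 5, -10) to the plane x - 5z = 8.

distance = |a·x₀ + b·y₀ + c·z₀ - d| / √(a² + b² + c²)
  = |1·3 + 0·5 + (-5)·(-10) - 8| / √(1² + 0² + (-5)²)
  = |3 + 0 + 50 - 8| / √(1 + 0 + 25)
  = |45| / √26
  = 45 / 5.099
  ≈ 8.825

8.825


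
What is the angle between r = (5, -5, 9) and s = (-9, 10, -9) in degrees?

r·s = 5·(-9) + (-5)·10 + 9·(-9) = -45 - 50 - 81 = -176
|r| = √(5² + (-5)² + 9²) = √131 ≈ 11.45
|s| = √((-9)² + 10² + (-9)²) = √262 ≈ 16.19
cos θ = (r·s)/(|r||s|) = -176/(11.45·16.19) ≈ -0.95
θ = arccos(-0.95) ≈ 161.8°

161.8°


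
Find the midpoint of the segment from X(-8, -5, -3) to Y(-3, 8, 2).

M = ((x₁+x₂)/2, (y₁+y₂)/2, (z₁+z₂)/2)
  = ((-8 - 3)/2, (-5 + 8)/2, (-3 + 2)/2)
  = (-11/2, 3/2, -1/2)
  = (-5.5, 1.5, -0.5)

(-5.5, 1.5, -0.5)


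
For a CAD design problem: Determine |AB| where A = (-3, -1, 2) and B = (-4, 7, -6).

d = √[(x₂-x₁)² + (y₂-y₁)² + (z₂-z₁)²]
  = √[(-1)² + 8² + (-8)²]
  = √[1 + 64 + 64]
  = √129
  ≈ 11.36

11.36


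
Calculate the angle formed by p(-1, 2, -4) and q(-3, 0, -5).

p·q = (-1)·(-3) + 2·0 + (-4)·(-5) = 3 + 0 + 20 = 23
|p| = √((-1)² + 2² + (-4)²) = √21 ≈ 4.583
|q| = √((-3)² + 0² + (-5)²) = √34 ≈ 5.831
cos θ = (p·q)/(|p||q|) = 23/(4.583·5.831) ≈ 0.8608
θ = arccos(0.8608) ≈ 30.6°

30.6°


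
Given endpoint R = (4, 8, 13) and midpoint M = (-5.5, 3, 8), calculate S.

S = 2M - R
  = (2·(-5.5) - 4, 2·3 - 8, 2·8 - 13)
  = (-11 - 4, 6 - 8, 16 - 13)
  = (-15, -2, 3)

(-15, -2, 3)


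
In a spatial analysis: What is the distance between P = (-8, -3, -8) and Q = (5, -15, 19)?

d = √[(x₂-x₁)² + (y₂-y₁)² + (z₂-z₁)²]
  = √[13² + (-12)² + 27²]
  = √[169 + 144 + 729]
  = √1042
  ≈ 32.28

32.28


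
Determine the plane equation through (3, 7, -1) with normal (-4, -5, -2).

The plane through P with normal n = (a, b, c) satisfies n·(r - P) = 0,
i.e. ax + by + cz = a·x₀ + b·y₀ + c·z₀.
d = (-4)·3 + (-5)·7 + (-2)·(-1)
  = -12 - 35 + 2
  = -45
Equation: -4x - 5y - 2z = -45

-4x - 5y - 2z = -45


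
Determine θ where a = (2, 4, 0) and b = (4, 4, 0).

a·b = 2·4 + 4·4 + 0·0 = 8 + 16 + 0 = 24
|a| = √(2² + 4² + 0²) = √20 ≈ 4.472
|b| = √(4² + 4² + 0²) = √32 ≈ 5.657
cos θ = (a·b)/(|a||b|) = 24/(4.472·5.657) ≈ 0.9487
θ = arccos(0.9487) ≈ 18.43°

18.43°


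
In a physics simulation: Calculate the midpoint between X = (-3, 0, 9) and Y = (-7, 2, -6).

M = ((x₁+x₂)/2, (y₁+y₂)/2, (z₁+z₂)/2)
  = ((-3 - 7)/2, (0 + 2)/2, (9 - 6)/2)
  = (-10/2, 2/2, 3/2)
  = (-5, 1, 1.5)

(-5, 1, 1.5)


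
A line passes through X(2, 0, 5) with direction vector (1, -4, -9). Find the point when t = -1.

P(t) = X + t·d
  = (2 + 1·(-1), 0 + (-4)·(-1), 5 + (-9)·(-1))
  = (2 - 1, 0 + 4, 5 + 9)
  = (1, 4, 14)

(1, 4, 14)


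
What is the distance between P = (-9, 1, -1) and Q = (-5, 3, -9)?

d = √[(x₂-x₁)² + (y₂-y₁)² + (z₂-z₁)²]
  = √[4² + 2² + (-8)²]
  = √[16 + 4 + 64]
  = √84
  ≈ 9.165

9.165


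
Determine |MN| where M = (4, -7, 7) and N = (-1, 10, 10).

d = √[(x₂-x₁)² + (y₂-y₁)² + (z₂-z₁)²]
  = √[(-5)² + 17² + 3²]
  = √[25 + 289 + 9]
  = √323
  ≈ 17.97

17.97


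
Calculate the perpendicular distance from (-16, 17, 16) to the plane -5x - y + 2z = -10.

distance = |a·x₀ + b·y₀ + c·z₀ - d| / √(a² + b² + c²)
  = |(-5)·(-16) + (-1)·17 + 2·16 - (-10)| / √((-5)² + (-1)² + 2²)
  = |80 - 17 + 32 + 10| / √(25 + 1 + 4)
  = |105| / √30
  = 105 / 5.477
  ≈ 19.17

19.17


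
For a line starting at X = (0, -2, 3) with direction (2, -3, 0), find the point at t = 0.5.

P(t) = X + t·d
  = (0 + 2·0.5, -2 + (-3)·0.5, 3 + 0·0.5)
  = (0 + 1, -2 - 1.5, 3 + 0)
  = (1, -3.5, 3)

(1, -3.5, 3)


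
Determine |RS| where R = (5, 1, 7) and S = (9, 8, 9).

d = √[(x₂-x₁)² + (y₂-y₁)² + (z₂-z₁)²]
  = √[4² + 7² + 2²]
  = √[16 + 49 + 4]
  = √69
  ≈ 8.307

8.307


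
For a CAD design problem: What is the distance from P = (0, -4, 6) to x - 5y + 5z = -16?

distance = |a·x₀ + b·y₀ + c·z₀ - d| / √(a² + b² + c²)
  = |1·0 + (-5)·(-4) + 5·6 - (-16)| / √(1² + (-5)² + 5²)
  = |0 + 20 + 30 + 16| / √(1 + 25 + 25)
  = |66| / √51
  = 66 / 7.141
  ≈ 9.242

9.242


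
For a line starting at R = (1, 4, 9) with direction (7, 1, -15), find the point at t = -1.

P(t) = R + t·d
  = (1 + 7·(-1), 4 + 1·(-1), 9 + (-15)·(-1))
  = (1 - 7, 4 - 1, 9 + 15)
  = (-6, 3, 24)

(-6, 3, 24)


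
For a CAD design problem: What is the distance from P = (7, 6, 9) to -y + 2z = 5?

distance = |a·x₀ + b·y₀ + c·z₀ - d| / √(a² + b² + c²)
  = |0·7 + (-1)·6 + 2·9 - 5| / √(0² + (-1)² + 2²)
  = |0 - 6 + 18 - 5| / √(0 + 1 + 4)
  = |7| / √5
  = 7 / 2.236
  ≈ 3.13

3.13


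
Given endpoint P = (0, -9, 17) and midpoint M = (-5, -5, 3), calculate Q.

Q = 2M - P
  = (2·(-5) - 0, 2·(-5) - (-9), 2·3 - 17)
  = (-10 + 0, -10 + 9, 6 - 17)
  = (-10, -1, -11)

(-10, -1, -11)


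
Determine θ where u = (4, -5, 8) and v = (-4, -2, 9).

u·v = 4·(-4) + (-5)·(-2) + 8·9 = -16 + 10 + 72 = 66
|u| = √(4² + (-5)² + 8²) = √105 ≈ 10.25
|v| = √((-4)² + (-2)² + 9²) = √101 ≈ 10.05
cos θ = (u·v)/(|u||v|) = 66/(10.25·10.05) ≈ 0.6409
θ = arccos(0.6409) ≈ 50.14°

50.14°


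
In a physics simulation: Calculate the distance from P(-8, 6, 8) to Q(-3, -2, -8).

d = √[(x₂-x₁)² + (y₂-y₁)² + (z₂-z₁)²]
  = √[5² + (-8)² + (-16)²]
  = √[25 + 64 + 256]
  = √345
  ≈ 18.57

18.57


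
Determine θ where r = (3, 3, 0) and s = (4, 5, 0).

r·s = 3·4 + 3·5 + 0·0 = 12 + 15 + 0 = 27
|r| = √(3² + 3² + 0²) = √18 ≈ 4.243
|s| = √(4² + 5² + 0²) = √41 ≈ 6.403
cos θ = (r·s)/(|r||s|) = 27/(4.243·6.403) ≈ 0.9939
θ = arccos(0.9939) ≈ 6.34°

6.34°


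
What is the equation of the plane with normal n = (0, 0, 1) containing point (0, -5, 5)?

The plane through P with normal n = (a, b, c) satisfies n·(r - P) = 0,
i.e. ax + by + cz = a·x₀ + b·y₀ + c·z₀.
d = 0·0 + 0·(-5) + 1·5
  = 0 + 0 + 5
  = 5
Equation: z = 5

z = 5


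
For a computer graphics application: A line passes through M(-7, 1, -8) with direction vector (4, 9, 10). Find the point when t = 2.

P(t) = M + t·d
  = (-7 + 4·2, 1 + 9·2, -8 + 10·2)
  = (-7 + 8, 1 + 18, -8 + 20)
  = (1, 19, 12)

(1, 19, 12)


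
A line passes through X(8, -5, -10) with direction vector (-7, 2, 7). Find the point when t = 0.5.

P(t) = X + t·d
  = (8 + (-7)·0.5, -5 + 2·0.5, -10 + 7·0.5)
  = (8 - 3.5, -5 + 1, -10 + 3.5)
  = (4.5, -4, -6.5)

(4.5, -4, -6.5)


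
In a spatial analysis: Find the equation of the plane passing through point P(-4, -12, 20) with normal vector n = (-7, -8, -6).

The plane through P with normal n = (a, b, c) satisfies n·(r - P) = 0,
i.e. ax + by + cz = a·x₀ + b·y₀ + c·z₀.
d = (-7)·(-4) + (-8)·(-12) + (-6)·20
  = 28 + 96 - 120
  = 4
Equation: -7x - 8y - 6z = 4

-7x - 8y - 6z = 4


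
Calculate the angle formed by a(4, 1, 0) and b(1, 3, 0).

a·b = 4·1 + 1·3 + 0·0 = 4 + 3 + 0 = 7
|a| = √(4² + 1² + 0²) = √17 ≈ 4.123
|b| = √(1² + 3² + 0²) = √10 ≈ 3.162
cos θ = (a·b)/(|a||b|) = 7/(4.123·3.162) ≈ 0.5369
θ = arccos(0.5369) ≈ 57.53°

57.53°


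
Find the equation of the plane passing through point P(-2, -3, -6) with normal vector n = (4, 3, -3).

The plane through P with normal n = (a, b, c) satisfies n·(r - P) = 0,
i.e. ax + by + cz = a·x₀ + b·y₀ + c·z₀.
d = 4·(-2) + 3·(-3) + (-3)·(-6)
  = -8 - 9 + 18
  = 1
Equation: 4x + 3y - 3z = 1

4x + 3y - 3z = 1


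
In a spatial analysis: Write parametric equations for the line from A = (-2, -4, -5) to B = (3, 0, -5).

Direction vector d = B - A = (3 + 2, 0 + 4, -5 + 5) = (5, 4, 0)
Parametric form r = A + t·d:
x = -2 + 5t, y = -4 + 4t, z = -5

x = -2 + 5t, y = -4 + 4t, z = -5


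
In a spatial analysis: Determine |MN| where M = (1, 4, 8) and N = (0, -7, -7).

d = √[(x₂-x₁)² + (y₂-y₁)² + (z₂-z₁)²]
  = √[(-1)² + (-11)² + (-15)²]
  = √[1 + 121 + 225]
  = √347
  ≈ 18.63

18.63


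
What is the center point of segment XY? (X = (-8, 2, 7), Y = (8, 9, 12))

M = ((x₁+x₂)/2, (y₁+y₂)/2, (z₁+z₂)/2)
  = ((-8 + 8)/2, (2 + 9)/2, (7 + 12)/2)
  = (0/2, 11/2, 19/2)
  = (0, 5.5, 9.5)

(0, 5.5, 9.5)


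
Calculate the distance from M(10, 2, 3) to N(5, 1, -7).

d = √[(x₂-x₁)² + (y₂-y₁)² + (z₂-z₁)²]
  = √[(-5)² + (-1)² + (-10)²]
  = √[25 + 1 + 100]
  = √126
  ≈ 11.22

11.22


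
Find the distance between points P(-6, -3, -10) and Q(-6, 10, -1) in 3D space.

d = √[(x₂-x₁)² + (y₂-y₁)² + (z₂-z₁)²]
  = √[0² + 13² + 9²]
  = √[0 + 169 + 81]
  = √250
  ≈ 15.81

15.81


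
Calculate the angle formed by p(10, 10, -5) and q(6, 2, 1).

p·q = 10·6 + 10·2 + (-5)·1 = 60 + 20 - 5 = 75
|p| = √(10² + 10² + (-5)²) = √225 ≈ 15
|q| = √(6² + 2² + 1²) = √41 ≈ 6.403
cos θ = (p·q)/(|p||q|) = 75/(15·6.403) ≈ 0.7809
θ = arccos(0.7809) ≈ 38.66°

38.66°


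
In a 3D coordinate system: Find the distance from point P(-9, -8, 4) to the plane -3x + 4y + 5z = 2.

distance = |a·x₀ + b·y₀ + c·z₀ - d| / √(a² + b² + c²)
  = |(-3)·(-9) + 4·(-8) + 5·4 - 2| / √((-3)² + 4² + 5²)
  = |27 - 32 + 20 - 2| / √(9 + 16 + 25)
  = |13| / √50
  = 13 / 7.071
  ≈ 1.838

1.838


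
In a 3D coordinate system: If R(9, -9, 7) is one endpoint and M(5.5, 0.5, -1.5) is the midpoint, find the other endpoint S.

S = 2M - R
  = (2·5.5 - 9, 2·0.5 - (-9), 2·(-1.5) - 7)
  = (11 - 9, 1 + 9, -3 - 7)
  = (2, 10, -10)

(2, 10, -10)


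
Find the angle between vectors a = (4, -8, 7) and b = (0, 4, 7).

a·b = 4·0 + (-8)·4 + 7·7 = 0 - 32 + 49 = 17
|a| = √(4² + (-8)² + 7²) = √129 ≈ 11.36
|b| = √(0² + 4² + 7²) = √65 ≈ 8.062
cos θ = (a·b)/(|a||b|) = 17/(11.36·8.062) ≈ 0.1857
θ = arccos(0.1857) ≈ 79.3°

79.3°


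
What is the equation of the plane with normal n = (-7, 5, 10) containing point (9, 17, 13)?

The plane through P with normal n = (a, b, c) satisfies n·(r - P) = 0,
i.e. ax + by + cz = a·x₀ + b·y₀ + c·z₀.
d = (-7)·9 + 5·17 + 10·13
  = -63 + 85 + 130
  = 152
Equation: -7x + 5y + 10z = 152

-7x + 5y + 10z = 152


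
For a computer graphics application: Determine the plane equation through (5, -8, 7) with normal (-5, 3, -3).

The plane through P with normal n = (a, b, c) satisfies n·(r - P) = 0,
i.e. ax + by + cz = a·x₀ + b·y₀ + c·z₀.
d = (-5)·5 + 3·(-8) + (-3)·7
  = -25 - 24 - 21
  = -70
Equation: -5x + 3y - 3z = -70

-5x + 3y - 3z = -70


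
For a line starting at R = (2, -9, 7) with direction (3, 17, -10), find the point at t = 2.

P(t) = R + t·d
  = (2 + 3·2, -9 + 17·2, 7 + (-10)·2)
  = (2 + 6, -9 + 34, 7 - 20)
  = (8, 25, -13)

(8, 25, -13)


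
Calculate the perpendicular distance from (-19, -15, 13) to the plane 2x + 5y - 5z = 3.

distance = |a·x₀ + b·y₀ + c·z₀ - d| / √(a² + b² + c²)
  = |2·(-19) + 5·(-15) + (-5)·13 - 3| / √(2² + 5² + (-5)²)
  = |-38 - 75 - 65 - 3| / √(4 + 25 + 25)
  = |-181| / √54
  = 181 / 7.348
  ≈ 24.63

24.63


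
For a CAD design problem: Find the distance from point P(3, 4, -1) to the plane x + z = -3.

distance = |a·x₀ + b·y₀ + c·z₀ - d| / √(a² + b² + c²)
  = |1·3 + 0·4 + 1·(-1) - (-3)| / √(1² + 0² + 1²)
  = |3 + 0 - 1 + 3| / √(1 + 0 + 1)
  = |5| / √2
  = 5 / 1.414
  ≈ 3.536

3.536


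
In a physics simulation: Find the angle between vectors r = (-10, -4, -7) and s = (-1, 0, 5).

r·s = (-10)·(-1) + (-4)·0 + (-7)·5 = 10 + 0 - 35 = -25
|r| = √((-10)² + (-4)² + (-7)²) = √165 ≈ 12.85
|s| = √((-1)² + 0² + 5²) = √26 ≈ 5.099
cos θ = (r·s)/(|r||s|) = -25/(12.85·5.099) ≈ -0.3817
θ = arccos(-0.3817) ≈ 112.4°

112.4°


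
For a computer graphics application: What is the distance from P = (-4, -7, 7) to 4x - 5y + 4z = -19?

distance = |a·x₀ + b·y₀ + c·z₀ - d| / √(a² + b² + c²)
  = |4·(-4) + (-5)·(-7) + 4·7 - (-19)| / √(4² + (-5)² + 4²)
  = |-16 + 35 + 28 + 19| / √(16 + 25 + 16)
  = |66| / √57
  = 66 / 7.55
  ≈ 8.742

8.742


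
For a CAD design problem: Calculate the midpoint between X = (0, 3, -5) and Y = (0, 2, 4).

M = ((x₁+x₂)/2, (y₁+y₂)/2, (z₁+z₂)/2)
  = ((0 + 0)/2, (3 + 2)/2, (-5 + 4)/2)
  = (0/2, 5/2, -1/2)
  = (0, 2.5, -0.5)

(0, 2.5, -0.5)


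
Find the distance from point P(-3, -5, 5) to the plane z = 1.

distance = |a·x₀ + b·y₀ + c·z₀ - d| / √(a² + b² + c²)
  = |0·(-3) + 0·(-5) + 1·5 - 1| / √(0² + 0² + 1²)
  = |0 + 0 + 5 - 1| / √(0 + 0 + 1)
  = |4| / √1
  = 4 / 1
  ≈ 4

4


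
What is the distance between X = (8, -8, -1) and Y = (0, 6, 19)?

d = √[(x₂-x₁)² + (y₂-y₁)² + (z₂-z₁)²]
  = √[(-8)² + 14² + 20²]
  = √[64 + 196 + 400]
  = √660
  ≈ 25.69

25.69


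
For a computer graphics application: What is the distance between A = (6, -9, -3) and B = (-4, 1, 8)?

d = √[(x₂-x₁)² + (y₂-y₁)² + (z₂-z₁)²]
  = √[(-10)² + 10² + 11²]
  = √[100 + 100 + 121]
  = √321
  ≈ 17.92

17.92


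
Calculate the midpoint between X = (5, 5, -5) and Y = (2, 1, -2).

M = ((x₁+x₂)/2, (y₁+y₂)/2, (z₁+z₂)/2)
  = ((5 + 2)/2, (5 + 1)/2, (-5 - 2)/2)
  = (7/2, 6/2, -7/2)
  = (3.5, 3, -3.5)

(3.5, 3, -3.5)


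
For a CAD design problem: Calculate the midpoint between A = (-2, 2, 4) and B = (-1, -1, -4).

M = ((x₁+x₂)/2, (y₁+y₂)/2, (z₁+z₂)/2)
  = ((-2 - 1)/2, (2 - 1)/2, (4 - 4)/2)
  = (-3/2, 1/2, 0/2)
  = (-1.5, 0.5, 0)

(-1.5, 0.5, 0)


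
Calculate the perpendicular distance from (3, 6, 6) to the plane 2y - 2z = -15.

distance = |a·x₀ + b·y₀ + c·z₀ - d| / √(a² + b² + c²)
  = |0·3 + 2·6 + (-2)·6 - (-15)| / √(0² + 2² + (-2)²)
  = |0 + 12 - 12 + 15| / √(0 + 4 + 4)
  = |15| / √8
  = 15 / 2.828
  ≈ 5.303

5.303


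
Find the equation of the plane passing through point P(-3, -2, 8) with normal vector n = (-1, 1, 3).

The plane through P with normal n = (a, b, c) satisfies n·(r - P) = 0,
i.e. ax + by + cz = a·x₀ + b·y₀ + c·z₀.
d = (-1)·(-3) + 1·(-2) + 3·8
  = 3 - 2 + 24
  = 25
Equation: -x + y + 3z = 25

-x + y + 3z = 25


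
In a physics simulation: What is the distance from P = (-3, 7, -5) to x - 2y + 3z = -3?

distance = |a·x₀ + b·y₀ + c·z₀ - d| / √(a² + b² + c²)
  = |1·(-3) + (-2)·7 + 3·(-5) - (-3)| / √(1² + (-2)² + 3²)
  = |-3 - 14 - 15 + 3| / √(1 + 4 + 9)
  = |-29| / √14
  = 29 / 3.742
  ≈ 7.751

7.751


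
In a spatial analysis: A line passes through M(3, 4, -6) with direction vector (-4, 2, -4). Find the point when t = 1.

P(t) = M + t·d
  = (3 + (-4)·1, 4 + 2·1, -6 + (-4)·1)
  = (3 - 4, 4 + 2, -6 - 4)
  = (-1, 6, -10)

(-1, 6, -10)


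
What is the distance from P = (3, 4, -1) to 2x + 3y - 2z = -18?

distance = |a·x₀ + b·y₀ + c·z₀ - d| / √(a² + b² + c²)
  = |2·3 + 3·4 + (-2)·(-1) - (-18)| / √(2² + 3² + (-2)²)
  = |6 + 12 + 2 + 18| / √(4 + 9 + 4)
  = |38| / √17
  = 38 / 4.123
  ≈ 9.216

9.216


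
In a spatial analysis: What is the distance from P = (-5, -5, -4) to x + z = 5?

distance = |a·x₀ + b·y₀ + c·z₀ - d| / √(a² + b² + c²)
  = |1·(-5) + 0·(-5) + 1·(-4) - 5| / √(1² + 0² + 1²)
  = |-5 + 0 - 4 - 5| / √(1 + 0 + 1)
  = |-14| / √2
  = 14 / 1.414
  ≈ 9.899

9.899


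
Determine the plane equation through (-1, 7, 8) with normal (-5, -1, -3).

The plane through P with normal n = (a, b, c) satisfies n·(r - P) = 0,
i.e. ax + by + cz = a·x₀ + b·y₀ + c·z₀.
d = (-5)·(-1) + (-1)·7 + (-3)·8
  = 5 - 7 - 24
  = -26
Equation: -5x - y - 3z = -26

-5x - y - 3z = -26


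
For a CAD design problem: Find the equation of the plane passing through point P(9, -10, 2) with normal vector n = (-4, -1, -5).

The plane through P with normal n = (a, b, c) satisfies n·(r - P) = 0,
i.e. ax + by + cz = a·x₀ + b·y₀ + c·z₀.
d = (-4)·9 + (-1)·(-10) + (-5)·2
  = -36 + 10 - 10
  = -36
Equation: -4x - y - 5z = -36

-4x - y - 5z = -36


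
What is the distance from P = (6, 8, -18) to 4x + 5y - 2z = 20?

distance = |a·x₀ + b·y₀ + c·z₀ - d| / √(a² + b² + c²)
  = |4·6 + 5·8 + (-2)·(-18) - 20| / √(4² + 5² + (-2)²)
  = |24 + 40 + 36 - 20| / √(16 + 25 + 4)
  = |80| / √45
  = 80 / 6.708
  ≈ 11.93

11.93


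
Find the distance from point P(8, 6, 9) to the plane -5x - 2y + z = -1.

distance = |a·x₀ + b·y₀ + c·z₀ - d| / √(a² + b² + c²)
  = |(-5)·8 + (-2)·6 + 1·9 - (-1)| / √((-5)² + (-2)² + 1²)
  = |-40 - 12 + 9 + 1| / √(25 + 4 + 1)
  = |-42| / √30
  = 42 / 5.477
  ≈ 7.668

7.668


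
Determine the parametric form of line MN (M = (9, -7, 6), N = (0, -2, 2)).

Direction vector d = N - M = (0 - 9, -2 + 7, 2 - 6) = (-9, 5, -4)
Parametric form r = M + t·d:
x = 9 - 9t, y = -7 + 5t, z = 6 - 4t

x = 9 - 9t, y = -7 + 5t, z = 6 - 4t


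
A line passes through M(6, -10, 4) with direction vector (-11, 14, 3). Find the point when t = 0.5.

P(t) = M + t·d
  = (6 + (-11)·0.5, -10 + 14·0.5, 4 + 3·0.5)
  = (6 - 5.5, -10 + 7, 4 + 1.5)
  = (0.5, -3, 5.5)

(0.5, -3, 5.5)


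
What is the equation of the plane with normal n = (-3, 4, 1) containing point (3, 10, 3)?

The plane through P with normal n = (a, b, c) satisfies n·(r - P) = 0,
i.e. ax + by + cz = a·x₀ + b·y₀ + c·z₀.
d = (-3)·3 + 4·10 + 1·3
  = -9 + 40 + 3
  = 34
Equation: -3x + 4y + z = 34

-3x + 4y + z = 34


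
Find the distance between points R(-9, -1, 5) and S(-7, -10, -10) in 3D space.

d = √[(x₂-x₁)² + (y₂-y₁)² + (z₂-z₁)²]
  = √[2² + (-9)² + (-15)²]
  = √[4 + 81 + 225]
  = √310
  ≈ 17.61

17.61


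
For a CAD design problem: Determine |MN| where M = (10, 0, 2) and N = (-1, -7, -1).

d = √[(x₂-x₁)² + (y₂-y₁)² + (z₂-z₁)²]
  = √[(-11)² + (-7)² + (-3)²]
  = √[121 + 49 + 9]
  = √179
  ≈ 13.38

13.38


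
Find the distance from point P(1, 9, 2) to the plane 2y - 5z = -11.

distance = |a·x₀ + b·y₀ + c·z₀ - d| / √(a² + b² + c²)
  = |0·1 + 2·9 + (-5)·2 - (-11)| / √(0² + 2² + (-5)²)
  = |0 + 18 - 10 + 11| / √(0 + 4 + 25)
  = |19| / √29
  = 19 / 5.385
  ≈ 3.528

3.528


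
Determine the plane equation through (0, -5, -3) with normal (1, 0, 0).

The plane through P with normal n = (a, b, c) satisfies n·(r - P) = 0,
i.e. ax + by + cz = a·x₀ + b·y₀ + c·z₀.
d = 1·0 + 0·(-5) + 0·(-3)
  = 0 + 0 + 0
  = 0
Equation: x = 0

x = 0


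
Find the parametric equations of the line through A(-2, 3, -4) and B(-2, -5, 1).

Direction vector d = B - A = (-2 + 2, -5 - 3, 1 + 4) = (0, -8, 5)
Parametric form r = A + t·d:
x = -2, y = 3 - 8t, z = -4 + 5t

x = -2, y = 3 - 8t, z = -4 + 5t


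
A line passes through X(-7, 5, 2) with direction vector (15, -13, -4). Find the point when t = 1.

P(t) = X + t·d
  = (-7 + 15·1, 5 + (-13)·1, 2 + (-4)·1)
  = (-7 + 15, 5 - 13, 2 - 4)
  = (8, -8, -2)

(8, -8, -2)


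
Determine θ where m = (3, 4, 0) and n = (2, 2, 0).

m·n = 3·2 + 4·2 + 0·0 = 6 + 8 + 0 = 14
|m| = √(3² + 4² + 0²) = √25 ≈ 5
|n| = √(2² + 2² + 0²) = √8 ≈ 2.828
cos θ = (m·n)/(|m||n|) = 14/(5·2.828) ≈ 0.9899
θ = arccos(0.9899) ≈ 8.13°

8.13°


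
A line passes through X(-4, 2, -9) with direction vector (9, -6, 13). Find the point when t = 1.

P(t) = X + t·d
  = (-4 + 9·1, 2 + (-6)·1, -9 + 13·1)
  = (-4 + 9, 2 - 6, -9 + 13)
  = (5, -4, 4)

(5, -4, 4)


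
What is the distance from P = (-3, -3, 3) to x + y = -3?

distance = |a·x₀ + b·y₀ + c·z₀ - d| / √(a² + b² + c²)
  = |1·(-3) + 1·(-3) + 0·3 - (-3)| / √(1² + 1² + 0²)
  = |-3 - 3 + 0 + 3| / √(1 + 1 + 0)
  = |-3| / √2
  = 3 / 1.414
  ≈ 2.121

2.121


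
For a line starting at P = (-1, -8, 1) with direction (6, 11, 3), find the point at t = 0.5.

P(t) = P + t·d
  = (-1 + 6·0.5, -8 + 11·0.5, 1 + 3·0.5)
  = (-1 + 3, -8 + 5.5, 1 + 1.5)
  = (2, -2.5, 2.5)

(2, -2.5, 2.5)


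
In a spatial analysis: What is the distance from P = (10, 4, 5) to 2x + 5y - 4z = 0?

distance = |a·x₀ + b·y₀ + c·z₀ - d| / √(a² + b² + c²)
  = |2·10 + 5·4 + (-4)·5 - 0| / √(2² + 5² + (-4)²)
  = |20 + 20 - 20 + 0| / √(4 + 25 + 16)
  = |20| / √45
  = 20 / 6.708
  ≈ 2.981

2.981


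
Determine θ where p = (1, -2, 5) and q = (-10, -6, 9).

p·q = 1·(-10) + (-2)·(-6) + 5·9 = -10 + 12 + 45 = 47
|p| = √(1² + (-2)² + 5²) = √30 ≈ 5.477
|q| = √((-10)² + (-6)² + 9²) = √217 ≈ 14.73
cos θ = (p·q)/(|p||q|) = 47/(5.477·14.73) ≈ 0.5825
θ = arccos(0.5825) ≈ 54.37°

54.37°


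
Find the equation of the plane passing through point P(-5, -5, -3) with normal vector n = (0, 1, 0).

The plane through P with normal n = (a, b, c) satisfies n·(r - P) = 0,
i.e. ax + by + cz = a·x₀ + b·y₀ + c·z₀.
d = 0·(-5) + 1·(-5) + 0·(-3)
  = 0 - 5 + 0
  = -5
Equation: y = -5

y = -5


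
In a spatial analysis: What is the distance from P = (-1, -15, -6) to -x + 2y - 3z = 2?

distance = |a·x₀ + b·y₀ + c·z₀ - d| / √(a² + b² + c²)
  = |(-1)·(-1) + 2·(-15) + (-3)·(-6) - 2| / √((-1)² + 2² + (-3)²)
  = |1 - 30 + 18 - 2| / √(1 + 4 + 9)
  = |-13| / √14
  = 13 / 3.742
  ≈ 3.474

3.474


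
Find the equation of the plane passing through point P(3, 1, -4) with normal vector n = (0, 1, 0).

The plane through P with normal n = (a, b, c) satisfies n·(r - P) = 0,
i.e. ax + by + cz = a·x₀ + b·y₀ + c·z₀.
d = 0·3 + 1·1 + 0·(-4)
  = 0 + 1 + 0
  = 1
Equation: y = 1

y = 1


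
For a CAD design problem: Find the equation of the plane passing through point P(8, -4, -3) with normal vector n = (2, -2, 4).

The plane through P with normal n = (a, b, c) satisfies n·(r - P) = 0,
i.e. ax + by + cz = a·x₀ + b·y₀ + c·z₀.
d = 2·8 + (-2)·(-4) + 4·(-3)
  = 16 + 8 - 12
  = 12
Equation: 2x - 2y + 4z = 12

2x - 2y + 4z = 12


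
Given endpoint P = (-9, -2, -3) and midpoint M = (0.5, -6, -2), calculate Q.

Q = 2M - P
  = (2·0.5 - (-9), 2·(-6) - (-2), 2·(-2) - (-3))
  = (1 + 9, -12 + 2, -4 + 3)
  = (10, -10, -1)

(10, -10, -1)
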